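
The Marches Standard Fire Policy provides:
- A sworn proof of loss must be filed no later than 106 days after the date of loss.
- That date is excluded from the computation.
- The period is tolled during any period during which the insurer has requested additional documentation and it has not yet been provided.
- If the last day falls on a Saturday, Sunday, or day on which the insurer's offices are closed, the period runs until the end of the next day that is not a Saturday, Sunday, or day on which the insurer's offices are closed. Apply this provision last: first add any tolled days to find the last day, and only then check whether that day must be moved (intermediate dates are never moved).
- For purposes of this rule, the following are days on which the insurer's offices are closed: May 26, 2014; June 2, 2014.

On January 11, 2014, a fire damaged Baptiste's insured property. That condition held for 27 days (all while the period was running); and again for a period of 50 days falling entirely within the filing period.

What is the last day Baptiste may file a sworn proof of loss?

July 14, 2014

106 days after January 11, 2014 is April 27, 2014.
Tolling adds 27 days: April 27, 2014 + 27 days = May 24, 2014.
Tolling adds 50 days: May 24, 2014 + 50 days = July 13, 2014.
July 13, 2014 is Sunday. The next qualifying day is July 14, 2014.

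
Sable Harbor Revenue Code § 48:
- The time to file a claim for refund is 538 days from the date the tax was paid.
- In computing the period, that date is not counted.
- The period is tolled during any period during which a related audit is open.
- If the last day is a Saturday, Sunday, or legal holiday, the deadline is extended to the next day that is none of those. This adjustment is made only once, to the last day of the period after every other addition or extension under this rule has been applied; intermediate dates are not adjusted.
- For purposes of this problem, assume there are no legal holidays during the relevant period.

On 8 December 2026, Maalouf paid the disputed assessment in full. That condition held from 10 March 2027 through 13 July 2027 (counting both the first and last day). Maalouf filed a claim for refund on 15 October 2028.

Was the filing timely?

No

538 days after 8 December 2026 is May 29, 2028.
From March 10, 2027 through July 13, 2027 inclusive is 126 days; tolling adds 126 days: May 29, 2028 + 126 days = October 2, 2028.
October 2, 2028 is a Monday and not a legal holiday, so no extension applies.
The deadline is October 2, 2028; the filing on October 15, 2028 is after that date.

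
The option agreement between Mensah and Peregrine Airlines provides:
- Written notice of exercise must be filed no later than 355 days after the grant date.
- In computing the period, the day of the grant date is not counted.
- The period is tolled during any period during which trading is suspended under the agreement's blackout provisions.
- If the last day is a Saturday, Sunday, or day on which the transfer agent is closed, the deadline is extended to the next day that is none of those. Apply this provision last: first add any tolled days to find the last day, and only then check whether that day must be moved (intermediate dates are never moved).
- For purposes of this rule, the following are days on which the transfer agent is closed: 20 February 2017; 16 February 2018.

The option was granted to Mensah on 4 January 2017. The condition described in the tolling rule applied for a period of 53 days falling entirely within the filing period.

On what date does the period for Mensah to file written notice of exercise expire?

355 days after 4 January 2017 is December 25, 2017.
Tolling adds 53 days: December 25, 2017 + 53 days = February 16, 2018.
February 16, 2018 is a listed holiday; February 17, 2018 is Saturday; February 18, 2018 is Sunday. The next qualifying day is February 19, 2018.

February 19, 2018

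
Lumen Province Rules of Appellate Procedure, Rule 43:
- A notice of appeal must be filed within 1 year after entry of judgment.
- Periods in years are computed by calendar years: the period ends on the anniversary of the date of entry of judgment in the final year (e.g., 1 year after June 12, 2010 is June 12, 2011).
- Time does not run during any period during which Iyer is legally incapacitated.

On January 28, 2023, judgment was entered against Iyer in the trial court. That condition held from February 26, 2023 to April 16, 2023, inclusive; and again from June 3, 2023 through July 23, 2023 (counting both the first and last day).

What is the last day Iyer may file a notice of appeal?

May 8, 2024

1 year after January 28, 2023 is January 28, 2024.
From February 26, 2023 through April 16, 2023 inclusive is 50 days; tolling adds 50 days: January 28, 2024 + 50 days = March 18, 2024.
From June 3, 2023 through July 23, 2023 inclusive is 51 days; tolling adds 51 days: March 18, 2024 + 51 days = May 8, 2024.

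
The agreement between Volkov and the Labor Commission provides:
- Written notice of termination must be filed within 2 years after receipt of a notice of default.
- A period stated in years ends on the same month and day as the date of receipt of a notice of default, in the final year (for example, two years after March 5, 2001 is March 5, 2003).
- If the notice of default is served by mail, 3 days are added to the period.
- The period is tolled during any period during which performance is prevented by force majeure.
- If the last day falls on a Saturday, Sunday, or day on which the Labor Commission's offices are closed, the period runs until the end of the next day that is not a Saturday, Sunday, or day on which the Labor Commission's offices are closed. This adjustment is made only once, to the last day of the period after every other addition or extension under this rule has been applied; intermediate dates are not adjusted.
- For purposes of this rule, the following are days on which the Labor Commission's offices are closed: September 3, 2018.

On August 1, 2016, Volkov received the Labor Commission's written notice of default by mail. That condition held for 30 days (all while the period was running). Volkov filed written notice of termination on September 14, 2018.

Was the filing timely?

2 years after August 1, 2016 is August 1, 2018.
Service was by mail, adding 3 days: August 1, 2018 + 3 days = August 4, 2018.
Tolling adds 30 days: August 4, 2018 + 30 days = September 3, 2018.
September 3, 2018 is a listed holiday. The next qualifying day is September 4, 2018.
The deadline is September 4, 2018; the filing on September 14, 2018 is after that date.

No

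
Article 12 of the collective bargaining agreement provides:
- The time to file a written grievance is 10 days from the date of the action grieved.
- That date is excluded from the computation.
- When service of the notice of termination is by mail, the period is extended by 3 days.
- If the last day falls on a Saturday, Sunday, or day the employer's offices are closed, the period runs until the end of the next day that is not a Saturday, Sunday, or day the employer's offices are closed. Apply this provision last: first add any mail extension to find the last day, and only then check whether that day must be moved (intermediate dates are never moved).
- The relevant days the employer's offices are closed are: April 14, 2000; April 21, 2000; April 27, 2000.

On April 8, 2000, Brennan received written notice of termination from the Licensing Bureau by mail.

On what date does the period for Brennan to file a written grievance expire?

April 24, 2000

10 days after April 8, 2000 is April 18, 2000.
Service was by mail, adding 3 days: April 18, 2000 + 3 days = April 21, 2000.
April 21, 2000 is a listed holiday; April 22, 2000 is Saturday; April 23, 2000 is Sunday. The next qualifying day is April 24, 2000.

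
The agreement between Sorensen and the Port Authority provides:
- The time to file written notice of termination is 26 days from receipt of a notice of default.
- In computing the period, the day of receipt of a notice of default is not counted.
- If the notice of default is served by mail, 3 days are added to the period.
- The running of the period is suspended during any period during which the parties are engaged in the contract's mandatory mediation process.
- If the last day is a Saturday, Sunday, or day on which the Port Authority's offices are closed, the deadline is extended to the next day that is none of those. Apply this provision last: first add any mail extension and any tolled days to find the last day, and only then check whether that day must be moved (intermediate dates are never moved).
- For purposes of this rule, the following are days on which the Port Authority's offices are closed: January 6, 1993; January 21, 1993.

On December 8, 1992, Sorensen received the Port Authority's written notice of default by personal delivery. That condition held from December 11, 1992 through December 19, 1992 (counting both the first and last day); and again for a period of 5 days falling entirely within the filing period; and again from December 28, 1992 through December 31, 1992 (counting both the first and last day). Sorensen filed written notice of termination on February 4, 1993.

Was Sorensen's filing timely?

26 days after December 8, 1992 is January 3, 1993.
Service was not by mail, so no mail extension applies.
From December 11, 1992 through December 19, 1992 inclusive is 9 days; tolling adds 9 days: January 3, 1993 + 9 days = January 12, 1993.
Tolling adds 5 days: January 12, 1993 + 5 days = January 17, 1993.
From December 28, 1992 through December 31, 1992 inclusive is 4 days; tolling adds 4 days: January 17, 1993 + 4 days = January 21, 1993.
January 21, 1993 is a listed holiday. The next qualifying day is January 22, 1993.
The deadline is January 22, 1993; the filing on February 4, 1993 is after that date.

No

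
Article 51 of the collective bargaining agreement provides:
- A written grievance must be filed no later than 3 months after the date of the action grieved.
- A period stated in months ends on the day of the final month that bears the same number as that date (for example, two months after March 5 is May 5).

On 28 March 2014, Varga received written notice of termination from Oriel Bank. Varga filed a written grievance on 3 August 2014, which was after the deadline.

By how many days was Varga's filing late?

3 months after 28 March 2014 is June 28, 2014.
The deadline is June 28, 2014; from June 28, 2014 to August 3, 2014 is 36 days.

36 days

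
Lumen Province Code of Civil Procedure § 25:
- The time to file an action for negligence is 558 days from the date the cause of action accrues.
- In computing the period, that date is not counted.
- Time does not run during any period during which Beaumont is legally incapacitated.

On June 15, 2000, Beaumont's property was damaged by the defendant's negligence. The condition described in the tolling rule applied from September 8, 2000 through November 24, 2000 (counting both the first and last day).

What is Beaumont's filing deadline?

March 13, 2002

558 days after June 15, 2000 is December 25, 2001.
From September 8, 2000 through November 24, 2000 inclusive is 78 days; tolling adds 78 days: December 25, 2001 + 78 days = March 13, 2002.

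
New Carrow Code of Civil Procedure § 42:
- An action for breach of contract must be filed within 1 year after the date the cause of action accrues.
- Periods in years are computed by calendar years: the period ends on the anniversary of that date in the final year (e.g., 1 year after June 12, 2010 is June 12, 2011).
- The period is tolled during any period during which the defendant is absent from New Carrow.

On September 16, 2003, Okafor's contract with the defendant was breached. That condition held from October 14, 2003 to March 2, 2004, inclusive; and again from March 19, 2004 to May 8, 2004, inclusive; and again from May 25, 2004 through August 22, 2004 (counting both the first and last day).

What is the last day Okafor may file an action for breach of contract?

1 year after September 16, 2003 is September 16, 2004.
From October 14, 2003 through March 2, 2004 inclusive is 141 days; tolling adds 141 days: September 16, 2004 + 141 days = February 4, 2005.
From March 19, 2004 through May 8, 2004 inclusive is 51 days; tolling adds 51 days: February 4, 2005 + 51 days = March 27, 2005.
From May 25, 2004 through August 22, 2004 inclusive is 90 days; tolling adds 90 days: March 27, 2005 + 90 days = June 25, 2005.

June 25, 2005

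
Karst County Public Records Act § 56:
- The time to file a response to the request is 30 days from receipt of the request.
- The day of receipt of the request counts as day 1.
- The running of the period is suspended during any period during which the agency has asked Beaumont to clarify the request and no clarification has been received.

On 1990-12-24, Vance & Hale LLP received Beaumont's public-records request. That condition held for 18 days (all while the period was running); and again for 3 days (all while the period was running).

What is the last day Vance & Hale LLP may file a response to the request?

February 12, 1991

Counting 1990-12-24 as day 1, day 30 is January 22, 1991.
Tolling adds 18 days: January 22, 1991 + 18 days = February 9, 1991.
Tolling adds 3 days: February 9, 1991 + 3 days = February 12, 1991.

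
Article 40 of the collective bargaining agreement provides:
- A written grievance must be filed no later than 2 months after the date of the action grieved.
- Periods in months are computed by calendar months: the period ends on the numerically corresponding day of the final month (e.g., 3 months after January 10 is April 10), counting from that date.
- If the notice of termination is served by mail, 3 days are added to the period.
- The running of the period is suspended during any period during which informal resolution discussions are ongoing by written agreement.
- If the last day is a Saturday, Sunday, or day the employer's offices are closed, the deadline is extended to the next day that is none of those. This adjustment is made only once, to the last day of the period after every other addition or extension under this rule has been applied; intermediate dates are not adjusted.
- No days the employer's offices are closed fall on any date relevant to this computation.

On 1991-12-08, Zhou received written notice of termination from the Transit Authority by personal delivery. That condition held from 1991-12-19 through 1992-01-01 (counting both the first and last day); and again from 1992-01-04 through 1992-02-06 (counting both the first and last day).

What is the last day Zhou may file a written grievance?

March 27, 1992

2 months after 1991-12-08 is February 8, 1992.
Service was not by mail, so no mail extension applies.
From December 19, 1991 through January 1, 1992 inclusive is 14 days; tolling adds 14 days: February 8, 1992 + 14 days = February 22, 1992.
From January 4, 1992 through February 6, 1992 inclusive is 34 days; tolling adds 34 days: February 22, 1992 + 34 days = March 27, 1992.
March 27, 1992 is a Friday and not a day the employer's offices are closed, so no extension applies.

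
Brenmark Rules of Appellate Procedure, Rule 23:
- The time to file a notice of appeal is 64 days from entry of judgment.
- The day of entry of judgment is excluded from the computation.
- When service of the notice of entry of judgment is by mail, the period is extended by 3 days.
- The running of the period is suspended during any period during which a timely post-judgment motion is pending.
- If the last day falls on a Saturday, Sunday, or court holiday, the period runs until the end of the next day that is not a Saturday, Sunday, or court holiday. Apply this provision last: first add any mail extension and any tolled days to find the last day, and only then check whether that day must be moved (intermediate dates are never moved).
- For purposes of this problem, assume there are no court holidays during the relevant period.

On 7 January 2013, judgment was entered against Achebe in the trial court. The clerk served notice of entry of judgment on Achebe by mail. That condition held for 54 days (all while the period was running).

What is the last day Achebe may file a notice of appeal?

64 days after 7 January 2013 is March 12, 2013.
Service was by mail, adding 3 days: March 12, 2013 + 3 days = March 15, 2013.
Tolling adds 54 days: March 15, 2013 + 54 days = May 8, 2013.
May 8, 2013 is a Wednesday and not a court holiday, so no extension applies.

May 8, 2013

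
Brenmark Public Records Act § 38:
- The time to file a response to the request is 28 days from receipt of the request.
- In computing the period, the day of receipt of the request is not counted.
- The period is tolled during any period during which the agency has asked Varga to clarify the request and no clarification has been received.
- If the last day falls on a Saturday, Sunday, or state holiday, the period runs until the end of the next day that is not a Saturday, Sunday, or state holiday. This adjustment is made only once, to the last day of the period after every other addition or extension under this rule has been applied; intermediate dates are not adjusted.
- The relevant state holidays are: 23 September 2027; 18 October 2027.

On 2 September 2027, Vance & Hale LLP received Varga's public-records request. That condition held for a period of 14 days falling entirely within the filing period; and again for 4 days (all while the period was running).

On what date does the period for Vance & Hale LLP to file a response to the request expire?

28 days after 2 September 2027 is September 30, 2027.
Tolling adds 14 days: September 30, 2027 + 14 days = October 14, 2027.
Tolling adds 4 days: October 14, 2027 + 4 days = October 18, 2027.
October 18, 2027 is a listed holiday. The next qualifying day is October 19, 2027.

October 19, 2027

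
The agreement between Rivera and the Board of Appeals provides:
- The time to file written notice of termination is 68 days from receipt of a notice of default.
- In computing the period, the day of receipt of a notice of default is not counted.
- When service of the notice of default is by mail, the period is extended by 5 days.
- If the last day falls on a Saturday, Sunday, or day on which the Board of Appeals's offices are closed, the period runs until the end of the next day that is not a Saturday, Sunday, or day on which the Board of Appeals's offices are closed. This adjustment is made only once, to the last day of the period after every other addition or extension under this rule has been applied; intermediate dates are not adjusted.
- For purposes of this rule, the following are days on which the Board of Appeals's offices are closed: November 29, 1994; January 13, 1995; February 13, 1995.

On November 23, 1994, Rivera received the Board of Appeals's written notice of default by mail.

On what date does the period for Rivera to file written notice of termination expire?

February 6, 1995

68 days after November 23, 1994 is January 30, 1995.
Service was by mail, adding 5 days: January 30, 1995 + 5 days = February 4, 1995.
February 4, 1995 is Saturday; February 5, 1995 is Sunday. The next qualifying day is February 6, 1995.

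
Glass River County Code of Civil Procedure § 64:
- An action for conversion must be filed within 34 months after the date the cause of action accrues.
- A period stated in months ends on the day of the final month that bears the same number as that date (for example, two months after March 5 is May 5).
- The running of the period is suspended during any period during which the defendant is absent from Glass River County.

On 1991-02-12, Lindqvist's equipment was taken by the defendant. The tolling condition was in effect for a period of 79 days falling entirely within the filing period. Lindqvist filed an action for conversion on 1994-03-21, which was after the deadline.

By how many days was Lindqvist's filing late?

20 days

34 months after 1991-02-12 is December 12, 1993.
Tolling adds 79 days: December 12, 1993 + 79 days = March 1, 1994.
The deadline is March 1, 1994; from March 1, 1994 to March 21, 1994 is 20 days.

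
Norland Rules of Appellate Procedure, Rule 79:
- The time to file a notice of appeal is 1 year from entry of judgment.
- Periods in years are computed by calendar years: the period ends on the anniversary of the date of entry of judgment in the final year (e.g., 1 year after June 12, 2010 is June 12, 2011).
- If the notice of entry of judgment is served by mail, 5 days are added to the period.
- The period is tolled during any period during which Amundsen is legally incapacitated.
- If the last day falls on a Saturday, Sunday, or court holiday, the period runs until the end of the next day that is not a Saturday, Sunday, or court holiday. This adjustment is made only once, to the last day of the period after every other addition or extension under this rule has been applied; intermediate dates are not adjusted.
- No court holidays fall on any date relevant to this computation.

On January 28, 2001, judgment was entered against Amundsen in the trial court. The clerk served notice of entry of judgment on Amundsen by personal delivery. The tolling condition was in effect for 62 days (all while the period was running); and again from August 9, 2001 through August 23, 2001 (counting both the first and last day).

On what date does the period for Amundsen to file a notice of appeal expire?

1 year after January 28, 2001 is January 28, 2002.
Service was not by mail, so no mail extension applies.
Tolling adds 62 days: January 28, 2002 + 62 days = March 31, 2002.
From August 9, 2001 through August 23, 2001 inclusive is 15 days; tolling adds 15 days: March 31, 2002 + 15 days = April 15, 2002.
April 15, 2002 is a Monday and not a court holiday, so no extension applies.

April 15, 2002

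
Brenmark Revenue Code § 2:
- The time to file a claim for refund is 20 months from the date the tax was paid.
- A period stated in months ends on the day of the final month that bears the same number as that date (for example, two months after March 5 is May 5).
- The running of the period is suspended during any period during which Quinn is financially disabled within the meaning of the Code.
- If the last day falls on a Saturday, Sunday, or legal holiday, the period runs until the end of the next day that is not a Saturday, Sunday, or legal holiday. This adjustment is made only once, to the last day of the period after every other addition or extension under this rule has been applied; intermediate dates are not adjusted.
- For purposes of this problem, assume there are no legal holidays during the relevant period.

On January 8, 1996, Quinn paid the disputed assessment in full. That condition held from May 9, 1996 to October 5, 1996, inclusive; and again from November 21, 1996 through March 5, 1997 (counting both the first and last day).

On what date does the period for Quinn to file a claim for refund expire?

20 months after January 8, 1996 is September 8, 1997.
From May 9, 1996 through October 5, 1996 inclusive is 150 days; tolling adds 150 days: September 8, 1997 + 150 days = February 5, 1998.
From November 21, 1996 through March 5, 1997 inclusive is 105 days; tolling adds 105 days: February 5, 1998 + 105 days = May 21, 1998.
May 21, 1998 is a Thursday and not a legal holiday, so no extension applies.

May 21, 1998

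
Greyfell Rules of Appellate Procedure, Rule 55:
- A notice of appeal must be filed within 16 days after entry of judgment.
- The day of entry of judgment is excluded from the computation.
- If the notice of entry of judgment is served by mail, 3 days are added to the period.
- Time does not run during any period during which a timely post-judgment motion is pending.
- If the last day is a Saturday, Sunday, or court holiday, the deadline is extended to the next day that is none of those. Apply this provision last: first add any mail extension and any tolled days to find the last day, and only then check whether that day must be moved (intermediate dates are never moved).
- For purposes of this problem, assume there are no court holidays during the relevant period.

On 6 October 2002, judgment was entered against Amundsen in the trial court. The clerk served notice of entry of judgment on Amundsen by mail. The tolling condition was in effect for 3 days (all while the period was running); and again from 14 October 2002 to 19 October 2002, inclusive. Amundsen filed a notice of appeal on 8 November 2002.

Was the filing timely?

16 days after 6 October 2002 is October 22, 2002.
Service was by mail, adding 3 days: October 22, 2002 + 3 days = October 25, 2002.
Tolling adds 3 days: October 25, 2002 + 3 days = October 28, 2002.
From October 14, 2002 through October 19, 2002 inclusive is 6 days; tolling adds 6 days: October 28, 2002 + 6 days = November 3, 2002.
November 3, 2002 is Sunday. The next qualifying day is November 4, 2002.
The deadline is November 4, 2002; the filing on November 8, 2002 is after that date.

No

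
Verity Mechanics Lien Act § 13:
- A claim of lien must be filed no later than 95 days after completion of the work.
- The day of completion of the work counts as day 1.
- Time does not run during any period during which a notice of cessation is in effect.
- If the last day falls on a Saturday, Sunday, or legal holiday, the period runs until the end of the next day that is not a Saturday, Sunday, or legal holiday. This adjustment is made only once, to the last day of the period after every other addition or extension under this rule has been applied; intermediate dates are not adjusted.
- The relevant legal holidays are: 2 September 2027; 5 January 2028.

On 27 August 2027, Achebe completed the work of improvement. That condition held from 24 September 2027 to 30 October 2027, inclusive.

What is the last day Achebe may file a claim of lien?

January 6, 2028

Counting 27 August 2027 as day 1, day 95 is November 29, 2027.
From September 24, 2027 through October 30, 2027 inclusive is 37 days; tolling adds 37 days: November 29, 2027 + 37 days = January 5, 2028.
January 5, 2028 is a listed holiday. The next qualifying day is January 6, 2028.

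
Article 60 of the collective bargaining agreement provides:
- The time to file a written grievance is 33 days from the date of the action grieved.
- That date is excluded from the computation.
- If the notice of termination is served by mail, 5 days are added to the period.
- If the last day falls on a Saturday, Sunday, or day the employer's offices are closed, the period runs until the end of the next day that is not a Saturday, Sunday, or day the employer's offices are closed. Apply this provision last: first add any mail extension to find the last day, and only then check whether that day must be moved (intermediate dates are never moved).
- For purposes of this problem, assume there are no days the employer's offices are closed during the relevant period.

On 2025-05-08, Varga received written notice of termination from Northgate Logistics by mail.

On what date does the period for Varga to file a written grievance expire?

33 days after 2025-05-08 is June 10, 2025.
Service was by mail, adding 5 days: June 10, 2025 + 5 days = June 15, 2025.
June 15, 2025 is Sunday. The next qualifying day is June 16, 2025.

June 16, 2025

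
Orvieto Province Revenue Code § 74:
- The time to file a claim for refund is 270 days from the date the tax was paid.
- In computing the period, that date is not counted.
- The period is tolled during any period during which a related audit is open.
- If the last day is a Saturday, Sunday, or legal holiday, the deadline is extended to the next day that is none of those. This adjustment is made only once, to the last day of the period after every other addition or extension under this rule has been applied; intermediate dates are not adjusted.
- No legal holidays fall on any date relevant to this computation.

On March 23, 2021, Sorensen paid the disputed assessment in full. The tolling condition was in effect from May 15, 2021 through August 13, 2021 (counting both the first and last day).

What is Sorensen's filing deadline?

270 days after March 23, 2021 is December 18, 2021.
From May 15, 2021 through August 13, 2021 inclusive is 91 days; tolling adds 91 days: December 18, 2021 + 91 days = March 19, 2022.
March 19, 2022 is Saturday; March 20, 2022 is Sunday. The next qualifying day is March 21, 2022.

March 21, 2022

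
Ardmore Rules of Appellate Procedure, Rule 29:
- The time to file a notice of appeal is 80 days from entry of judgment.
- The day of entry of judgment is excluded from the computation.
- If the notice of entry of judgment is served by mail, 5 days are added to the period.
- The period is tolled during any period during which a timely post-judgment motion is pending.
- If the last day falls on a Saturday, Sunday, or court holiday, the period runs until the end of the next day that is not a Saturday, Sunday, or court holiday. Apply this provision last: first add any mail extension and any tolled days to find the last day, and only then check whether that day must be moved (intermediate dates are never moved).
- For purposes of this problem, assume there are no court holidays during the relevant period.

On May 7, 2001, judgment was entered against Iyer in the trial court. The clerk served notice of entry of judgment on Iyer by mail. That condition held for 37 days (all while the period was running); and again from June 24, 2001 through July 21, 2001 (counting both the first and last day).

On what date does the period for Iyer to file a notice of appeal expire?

October 4, 2001

80 days after May 7, 2001 is July 26, 2001.
Service was by mail, adding 5 days: July 26, 2001 + 5 days = July 31, 2001.
Tolling adds 37 days: July 31, 2001 + 37 days = September 6, 2001.
From June 24, 2001 through July 21, 2001 inclusive is 28 days; tolling adds 28 days: September 6, 2001 + 28 days = October 4, 2001.
October 4, 2001 is a Thursday and not a court holiday, so no extension applies.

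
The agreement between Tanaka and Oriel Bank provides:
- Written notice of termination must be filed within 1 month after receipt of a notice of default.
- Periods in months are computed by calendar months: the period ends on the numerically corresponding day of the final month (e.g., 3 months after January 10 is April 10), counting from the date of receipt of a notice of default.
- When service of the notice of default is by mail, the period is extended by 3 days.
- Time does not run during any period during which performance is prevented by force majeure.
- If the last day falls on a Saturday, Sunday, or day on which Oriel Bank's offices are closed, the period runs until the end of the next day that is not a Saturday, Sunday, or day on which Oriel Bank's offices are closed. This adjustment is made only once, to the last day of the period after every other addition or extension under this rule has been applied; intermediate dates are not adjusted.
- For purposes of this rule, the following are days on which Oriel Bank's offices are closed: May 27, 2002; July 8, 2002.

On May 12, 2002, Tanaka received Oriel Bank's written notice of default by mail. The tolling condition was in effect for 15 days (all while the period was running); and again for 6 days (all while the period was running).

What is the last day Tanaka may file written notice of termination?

1 month after May 12, 2002 is June 12, 2002.
Service was by mail, adding 3 days: June 12, 2002 + 3 days = June 15, 2002.
Tolling adds 15 days: June 15, 2002 + 15 days = June 30, 2002.
Tolling adds 6 days: June 30, 2002 + 6 days = July 6, 2002.
July 6, 2002 is Saturday; July 7, 2002 is Sunday; July 8, 2002 is a listed holiday. The next qualifying day is July 9, 2002.

July 9, 2002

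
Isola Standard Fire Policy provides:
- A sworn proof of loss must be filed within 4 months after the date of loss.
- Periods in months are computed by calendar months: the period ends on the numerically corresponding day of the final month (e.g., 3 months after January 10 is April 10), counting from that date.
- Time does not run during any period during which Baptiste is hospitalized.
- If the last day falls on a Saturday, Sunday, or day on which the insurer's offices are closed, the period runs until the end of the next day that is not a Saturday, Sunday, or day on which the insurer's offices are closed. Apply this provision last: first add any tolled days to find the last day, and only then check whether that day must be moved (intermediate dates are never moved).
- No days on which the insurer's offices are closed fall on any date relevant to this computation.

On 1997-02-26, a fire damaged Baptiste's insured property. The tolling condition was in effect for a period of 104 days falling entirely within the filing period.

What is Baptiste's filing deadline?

4 months after 1997-02-26 is June 26, 1997.
Tolling adds 104 days: June 26, 1997 + 104 days = October 8, 1997.
October 8, 1997 is a Wednesday and not a day on which the insurer's offices are closed, so no extension applies.

October 8, 1997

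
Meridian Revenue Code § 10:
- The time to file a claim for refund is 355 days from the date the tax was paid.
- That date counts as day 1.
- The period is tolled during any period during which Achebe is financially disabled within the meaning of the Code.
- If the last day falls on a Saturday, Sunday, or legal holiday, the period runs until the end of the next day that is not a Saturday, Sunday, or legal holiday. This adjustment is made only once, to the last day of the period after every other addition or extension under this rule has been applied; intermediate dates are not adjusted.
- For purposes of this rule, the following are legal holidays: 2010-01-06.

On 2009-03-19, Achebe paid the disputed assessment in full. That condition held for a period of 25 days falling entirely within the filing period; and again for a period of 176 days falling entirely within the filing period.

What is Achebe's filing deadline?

Counting 2009-03-19 as day 1, day 355 is March 8, 2010.
Tolling adds 25 days: March 8, 2010 + 25 days = April 2, 2010.
Tolling adds 176 days: April 2, 2010 + 176 days = September 25, 2010.
September 25, 2010 is Saturday; September 26, 2010 is Sunday. The next qualifying day is September 27, 2010.

September 27, 2010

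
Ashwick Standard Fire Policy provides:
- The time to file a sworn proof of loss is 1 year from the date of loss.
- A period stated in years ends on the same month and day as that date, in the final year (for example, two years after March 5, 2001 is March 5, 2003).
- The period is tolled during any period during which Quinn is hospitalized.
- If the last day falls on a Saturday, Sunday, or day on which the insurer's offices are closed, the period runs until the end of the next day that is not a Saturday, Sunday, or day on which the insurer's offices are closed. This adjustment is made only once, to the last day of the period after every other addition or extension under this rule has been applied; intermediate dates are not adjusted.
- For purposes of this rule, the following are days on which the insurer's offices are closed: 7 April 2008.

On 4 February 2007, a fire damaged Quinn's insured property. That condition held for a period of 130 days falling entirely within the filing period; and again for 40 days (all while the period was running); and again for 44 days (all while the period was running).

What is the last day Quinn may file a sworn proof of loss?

1 year after 4 February 2007 is February 4, 2008.
Tolling adds 130 days: February 4, 2008 + 130 days = June 13, 2008.
Tolling adds 40 days: June 13, 2008 + 40 days = July 23, 2008.
Tolling adds 44 days: July 23, 2008 + 44 days = September 5, 2008.
September 5, 2008 is a Friday and not a day on which the insurer's offices are closed, so no extension applies.

September 5, 2008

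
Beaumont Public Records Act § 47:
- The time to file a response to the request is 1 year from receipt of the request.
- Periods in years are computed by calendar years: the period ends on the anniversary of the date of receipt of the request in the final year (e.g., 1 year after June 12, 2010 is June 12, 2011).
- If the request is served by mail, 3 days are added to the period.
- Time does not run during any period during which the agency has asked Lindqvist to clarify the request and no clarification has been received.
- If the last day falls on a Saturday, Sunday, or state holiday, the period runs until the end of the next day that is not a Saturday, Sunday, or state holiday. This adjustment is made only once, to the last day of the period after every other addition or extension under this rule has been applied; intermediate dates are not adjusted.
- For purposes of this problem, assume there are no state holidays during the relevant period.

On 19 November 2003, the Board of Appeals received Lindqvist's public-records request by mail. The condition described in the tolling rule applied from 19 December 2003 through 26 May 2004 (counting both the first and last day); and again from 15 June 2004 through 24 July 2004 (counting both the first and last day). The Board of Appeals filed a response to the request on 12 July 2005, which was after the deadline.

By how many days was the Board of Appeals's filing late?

1 year after 19 November 2003 is November 19, 2004.
Service was by mail, adding 3 days: November 19, 2004 + 3 days = November 22, 2004.
From December 19, 2003 through May 26, 2004 inclusive is 160 days; tolling adds 160 days: November 22, 2004 + 160 days = May 1, 2005.
From June 15, 2004 through July 24, 2004 inclusive is 40 days; tolling adds 40 days: May 1, 2005 + 40 days = June 10, 2005.
June 10, 2005 is a Friday and not a state holiday, so no extension applies.
The deadline is June 10, 2005; from June 10, 2005 to July 12, 2005 is 32 days.

32 days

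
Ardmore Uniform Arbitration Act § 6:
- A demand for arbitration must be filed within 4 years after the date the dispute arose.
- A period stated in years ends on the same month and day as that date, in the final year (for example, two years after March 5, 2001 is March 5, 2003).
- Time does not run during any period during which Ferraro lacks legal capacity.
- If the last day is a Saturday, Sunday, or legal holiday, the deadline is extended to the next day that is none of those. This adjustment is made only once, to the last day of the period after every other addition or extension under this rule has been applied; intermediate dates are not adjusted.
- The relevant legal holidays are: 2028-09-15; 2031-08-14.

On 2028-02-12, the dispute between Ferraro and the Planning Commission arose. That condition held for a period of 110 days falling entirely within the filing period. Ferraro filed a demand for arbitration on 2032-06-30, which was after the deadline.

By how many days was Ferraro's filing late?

29 days

4 years after 2028-02-12 is February 12, 2032.
Tolling adds 110 days: February 12, 2032 + 110 days = June 1, 2032.
June 1, 2032 is a Tuesday and not a legal holiday, so no extension applies.
The deadline is June 1, 2032; from June 1, 2032 to June 30, 2032 is 29 days.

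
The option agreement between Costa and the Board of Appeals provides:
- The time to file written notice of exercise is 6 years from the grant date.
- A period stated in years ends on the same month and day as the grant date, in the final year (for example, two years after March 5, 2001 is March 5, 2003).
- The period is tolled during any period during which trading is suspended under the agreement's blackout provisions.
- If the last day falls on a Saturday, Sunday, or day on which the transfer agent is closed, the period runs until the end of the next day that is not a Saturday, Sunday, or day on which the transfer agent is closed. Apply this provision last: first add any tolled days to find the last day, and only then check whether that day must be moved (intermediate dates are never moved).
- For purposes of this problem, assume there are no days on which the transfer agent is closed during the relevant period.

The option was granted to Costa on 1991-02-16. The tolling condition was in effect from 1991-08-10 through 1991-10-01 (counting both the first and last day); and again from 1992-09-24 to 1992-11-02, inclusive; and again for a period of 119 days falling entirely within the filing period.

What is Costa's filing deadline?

September 16, 1997

6 years after 1991-02-16 is February 16, 1997.
From August 10, 1991 through October 1, 1991 inclusive is 53 days; tolling adds 53 days: February 16, 1997 + 53 days = April 10, 1997.
From September 24, 1992 through November 2, 1992 inclusive is 40 days; tolling adds 40 days: April 10, 1997 + 40 days = May 20, 1997.
Tolling adds 119 days: May 20, 1997 + 119 days = September 16, 1997.
September 16, 1997 is a Tuesday and not a day on which the transfer agent is closed, so no extension applies.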